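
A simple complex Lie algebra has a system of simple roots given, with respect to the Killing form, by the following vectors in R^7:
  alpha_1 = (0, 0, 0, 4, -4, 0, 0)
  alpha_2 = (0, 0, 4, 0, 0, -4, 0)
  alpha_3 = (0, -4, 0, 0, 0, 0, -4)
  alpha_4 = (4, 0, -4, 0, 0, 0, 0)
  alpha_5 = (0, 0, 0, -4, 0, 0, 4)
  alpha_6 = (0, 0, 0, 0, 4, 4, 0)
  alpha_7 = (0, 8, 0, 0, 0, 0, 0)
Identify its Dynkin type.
Compute the Cartan integers a_ij = 2(alpha_i, alpha_j)/(alpha_j, alpha_j); the resulting 7x7 Cartan matrix is
[[2, 0, 0, 0, -1, -1, 0], [0, 2, 0, -1, 0, -1, 0], [0, 0, 2, 0, -1, 0, -1], [0, -1, 0, 2, 0, 0, 0], [-1, 0, -1, 0, 2, 0, 0], [-1, -1, 0, 0, 0, 2, 0], [0, 0, -2, 0, 0, 0, 2]].
The roots have two lengths (squared-length ratio 2:1); the short ones are alpha_{1,2,3,4,5,6}. The associated Dynkin diagram is a chain of 7 nodes with a double edge at one end; the terminal node there is the unique long simple root (C_7), so the type is C_7 (the algebra sp(14)).

type C_7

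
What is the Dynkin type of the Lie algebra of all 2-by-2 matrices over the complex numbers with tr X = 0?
type A_1

This is sl(2), which has dimension 2^2 - 1 = 3 and rank 2 - 1 = 1 (a Cartan subalgebra is the diagonal traceless matrices). In the classification of classical Lie algebras, the special linear algebra sl(n+1) has type A_n; here n = 1, so the Dynkin diagram is a chain of 1 nodes with single edges (A_1). Hence the type is A_1.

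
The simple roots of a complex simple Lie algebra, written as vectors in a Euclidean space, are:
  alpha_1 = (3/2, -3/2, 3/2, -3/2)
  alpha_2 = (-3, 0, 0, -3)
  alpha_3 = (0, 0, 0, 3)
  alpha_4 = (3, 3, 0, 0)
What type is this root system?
Compute the Cartan integers a_ij = 2(alpha_i, alpha_j)/(alpha_j, alpha_j); the resulting 4x4 Cartan matrix is
[[2, 0, -1, 0], [0, 2, -2, -1], [-1, -1, 2, 0], [0, -1, 0, 2]].
The roots have two lengths (squared-length ratio 2:1); the short ones are alpha_{1,3}. The associated Dynkin diagram is a chain of 4 nodes with a double edge between the middle two (F_4), so the type is F_4.

F_4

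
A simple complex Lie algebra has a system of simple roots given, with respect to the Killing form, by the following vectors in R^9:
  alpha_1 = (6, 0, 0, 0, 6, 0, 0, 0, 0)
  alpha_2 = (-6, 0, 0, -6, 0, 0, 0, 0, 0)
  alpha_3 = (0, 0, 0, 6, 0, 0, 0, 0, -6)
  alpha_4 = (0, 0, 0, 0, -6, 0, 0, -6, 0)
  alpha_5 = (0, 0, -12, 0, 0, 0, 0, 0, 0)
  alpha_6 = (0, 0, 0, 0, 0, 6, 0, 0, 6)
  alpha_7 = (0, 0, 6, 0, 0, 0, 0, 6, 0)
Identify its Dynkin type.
C_7

Compute the Cartan integers a_ij = 2(alpha_i, alpha_j)/(alpha_j, alpha_j); the resulting 7x7 Cartan matrix is
[[2, -1, 0, -1, 0, 0, 0], [-1, 2, -1, 0, 0, 0, 0], [0, -1, 2, 0, 0, -1, 0], [-1, 0, 0, 2, 0, 0, -1], [0, 0, 0, 0, 2, 0, -2], [0, 0, -1, 0, 0, 2, 0], [0, 0, 0, -1, -1, 0, 2]].
The roots have two lengths (squared-length ratio 2:1); the short ones are alpha_{1,2,3,4,6,7}. The associated Dynkin diagram is a chain of 7 nodes with a double edge at one end; the terminal node there is the unique long simple root (C_7), so the type is C_7 (the algebra sp(14)).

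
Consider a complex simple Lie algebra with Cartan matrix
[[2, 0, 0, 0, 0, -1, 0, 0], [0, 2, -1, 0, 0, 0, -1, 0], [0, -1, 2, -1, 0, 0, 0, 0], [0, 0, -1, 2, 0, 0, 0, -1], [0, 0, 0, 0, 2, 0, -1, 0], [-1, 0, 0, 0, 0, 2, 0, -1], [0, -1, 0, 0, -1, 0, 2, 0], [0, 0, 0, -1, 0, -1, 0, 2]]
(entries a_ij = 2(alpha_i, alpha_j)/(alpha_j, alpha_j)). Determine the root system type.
A_8

The matrix has rank 8 with 2's on the diagonal. Reading the off-diagonal entries as Dynkin edges (a single edge where a_ij = a_ji = -1; a double or triple edge where a_ij * a_ji = 2 or 3), the diagram is a chain of 8 nodes with single edges (A_8). One simple-root ordering that puts it in standard form is (alpha_1, alpha_6, alpha_8, alpha_4, alpha_3, alpha_2, alpha_7, alpha_5). So the algebra is type A_8, i.e. sl(9).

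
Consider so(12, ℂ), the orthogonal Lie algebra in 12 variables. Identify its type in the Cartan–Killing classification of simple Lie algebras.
This is so(12) with 12 even, which has dimension 12(12-1)/2 = 66 and rank 12/2 = 6. In the classification of classical Lie algebras, the orthogonal algebra so(2n) in an even number of variables has type D_n; here n = 6, so the Dynkin diagram is a chain of 4 nodes with a fork of two nodes at one end (D_6). Hence the type is D_6.

type D_6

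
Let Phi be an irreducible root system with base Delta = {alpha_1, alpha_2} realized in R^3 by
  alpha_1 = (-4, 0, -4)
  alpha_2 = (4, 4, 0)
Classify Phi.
type A_2

Compute the Cartan integers a_ij = 2(alpha_i, alpha_j)/(alpha_j, alpha_j); the resulting 2x2 Cartan matrix is
[[2, -1], [-1, 2]].
All simple roots have the same length, so the diagram is simply laced. The associated Dynkin diagram is a chain of 2 nodes with single edges (A_2), so the type is A_2 (the algebra sl(3)).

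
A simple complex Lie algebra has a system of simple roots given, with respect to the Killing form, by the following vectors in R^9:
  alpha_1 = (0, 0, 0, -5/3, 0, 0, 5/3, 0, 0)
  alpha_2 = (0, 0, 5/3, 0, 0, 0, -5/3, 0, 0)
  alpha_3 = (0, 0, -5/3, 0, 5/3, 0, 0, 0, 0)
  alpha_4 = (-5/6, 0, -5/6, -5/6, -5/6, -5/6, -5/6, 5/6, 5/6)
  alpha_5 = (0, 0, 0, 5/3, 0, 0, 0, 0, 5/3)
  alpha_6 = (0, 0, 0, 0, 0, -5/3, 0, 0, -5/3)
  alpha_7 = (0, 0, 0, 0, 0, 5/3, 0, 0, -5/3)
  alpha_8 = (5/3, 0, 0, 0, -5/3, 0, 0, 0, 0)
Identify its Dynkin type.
Compute the Cartan integers a_ij = 2(alpha_i, alpha_j)/(alpha_j, alpha_j); the resulting 8x8 Cartan matrix is
[[2, -1, 0, 0, -1, 0, 0, 0], [-1, 2, -1, 0, 0, 0, 0, 0], [0, -1, 2, 0, 0, 0, 0, -1], [0, 0, 0, 2, 0, 0, -1, 0], [-1, 0, 0, 0, 2, -1, -1, 0], [0, 0, 0, 0, -1, 2, 0, 0], [0, 0, 0, -1, -1, 0, 2, 0], [0, 0, -1, 0, 0, 0, 0, 2]].
All simple roots have the same length, so the diagram is simply laced. The associated Dynkin diagram is a chain of 7 nodes with one extra node attached to the third node from one end (E_8), so the type is E_8.

E_8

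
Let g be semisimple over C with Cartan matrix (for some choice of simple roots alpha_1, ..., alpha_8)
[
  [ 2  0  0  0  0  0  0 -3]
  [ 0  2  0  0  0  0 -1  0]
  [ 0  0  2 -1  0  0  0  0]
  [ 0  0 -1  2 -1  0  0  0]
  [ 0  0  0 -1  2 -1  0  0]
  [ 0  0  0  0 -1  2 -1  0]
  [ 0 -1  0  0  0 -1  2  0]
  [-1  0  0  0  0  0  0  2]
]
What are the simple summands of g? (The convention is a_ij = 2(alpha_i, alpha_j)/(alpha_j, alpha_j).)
type A_6 + type G_2

The diagram associated to this matrix has two connected components: the simple roots {alpha_2, alpha_3, alpha_4, alpha_5, alpha_6, alpha_7} form a chain of 6 nodes with single edges (A_6), and {alpha_1, alpha_8} form two nodes joined by a triple edge (G_2). A semisimple Lie algebra decomposes uniquely as the direct sum of simple ideals, one per connected component of its Dynkin diagram, so g ≅ A_6 ⊕ G_2 (dimension 48 + 14 = 62).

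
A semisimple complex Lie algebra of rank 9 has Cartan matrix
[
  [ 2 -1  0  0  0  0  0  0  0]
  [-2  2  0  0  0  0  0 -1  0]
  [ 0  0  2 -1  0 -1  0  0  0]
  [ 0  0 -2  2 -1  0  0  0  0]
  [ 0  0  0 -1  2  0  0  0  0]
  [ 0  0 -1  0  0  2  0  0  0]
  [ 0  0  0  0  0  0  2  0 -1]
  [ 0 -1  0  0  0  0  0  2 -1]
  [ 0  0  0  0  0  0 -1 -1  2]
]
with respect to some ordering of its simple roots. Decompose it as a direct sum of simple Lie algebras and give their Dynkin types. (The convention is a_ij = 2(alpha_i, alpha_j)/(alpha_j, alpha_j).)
The diagram associated to this matrix has two connected components: the simple roots {alpha_1, alpha_2, alpha_7, alpha_8, alpha_9} form a chain of 5 nodes with a double edge at one end; the terminal node there is the unique short simple root (B_5), and {alpha_3, alpha_4, alpha_5, alpha_6} form a chain of 4 nodes with a double edge between the middle two (F_4). A semisimple Lie algebra decomposes uniquely as the direct sum of simple ideals, one per connected component of its Dynkin diagram, so g ≅ B_5 ⊕ F_4 (dimension 55 + 52 = 107).

B_5 (so(11)) + F_4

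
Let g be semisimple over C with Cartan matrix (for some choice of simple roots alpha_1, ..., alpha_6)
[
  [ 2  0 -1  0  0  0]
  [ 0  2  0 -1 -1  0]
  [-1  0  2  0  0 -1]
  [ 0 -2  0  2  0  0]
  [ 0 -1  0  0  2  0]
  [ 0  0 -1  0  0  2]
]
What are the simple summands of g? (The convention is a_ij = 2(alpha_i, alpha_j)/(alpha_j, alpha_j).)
type A_3 ⊕ type C_3

The diagram associated to this matrix has two connected components: the simple roots {alpha_1, alpha_3, alpha_6} form a chain of 3 nodes with single edges (A_3), and {alpha_2, alpha_4, alpha_5} form a chain of 3 nodes with a double edge at one end; the terminal node there is the unique long simple root (C_3). A semisimple Lie algebra decomposes uniquely as the direct sum of simple ideals, one per connected component of its Dynkin diagram, so g ≅ A_3 ⊕ C_3 (dimension 15 + 21 = 36).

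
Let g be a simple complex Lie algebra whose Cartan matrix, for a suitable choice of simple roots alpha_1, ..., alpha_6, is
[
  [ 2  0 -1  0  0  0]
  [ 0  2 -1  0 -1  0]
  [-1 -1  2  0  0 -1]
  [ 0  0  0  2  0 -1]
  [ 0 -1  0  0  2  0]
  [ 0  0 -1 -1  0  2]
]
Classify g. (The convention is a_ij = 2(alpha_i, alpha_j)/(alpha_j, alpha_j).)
The matrix has rank 6 with 2's on the diagonal. Reading the off-diagonal entries as Dynkin edges (a single edge where a_ij = a_ji = -1; a double or triple edge where a_ij * a_ji = 2 or 3), the diagram is a chain of 5 nodes with one extra node attached to the third node from one end (E_6). One simple-root ordering that puts it in standard form is (alpha_5, alpha_1, alpha_2, alpha_3, alpha_6, alpha_4). So the algebra is type E_6.

E_6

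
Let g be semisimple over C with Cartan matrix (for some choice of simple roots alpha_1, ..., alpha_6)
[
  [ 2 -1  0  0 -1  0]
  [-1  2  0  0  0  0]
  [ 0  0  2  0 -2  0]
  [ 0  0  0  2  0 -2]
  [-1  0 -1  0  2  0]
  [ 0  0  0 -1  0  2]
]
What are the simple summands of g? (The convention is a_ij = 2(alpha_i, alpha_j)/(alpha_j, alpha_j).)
B2 + C4

The diagram associated to this matrix has two connected components: the simple roots {alpha_4, alpha_6} form a chain of 2 nodes with a double edge at one end; the terminal node there is the unique short simple root (B_2), and {alpha_1, alpha_2, alpha_3, alpha_5} form a chain of 4 nodes with a double edge at one end; the terminal node there is the unique long simple root (C_4). A semisimple Lie algebra decomposes uniquely as the direct sum of simple ideals, one per connected component of its Dynkin diagram, so g ≅ B_2 ⊕ C_4 (dimension 10 + 36 = 46).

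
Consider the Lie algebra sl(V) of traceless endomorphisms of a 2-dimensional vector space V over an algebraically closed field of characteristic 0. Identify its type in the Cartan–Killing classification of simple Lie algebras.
This is sl(2), which has dimension 2^2 - 1 = 3 and rank 2 - 1 = 1 (a Cartan subalgebra is the diagonal traceless matrices). In the classification of classical Lie algebras, the special linear algebra sl(n+1) has type A_n; here n = 1, so the Dynkin diagram is a chain of 1 nodes with single edges (A_1). Hence the type is A_1.

A_1 (sl(2))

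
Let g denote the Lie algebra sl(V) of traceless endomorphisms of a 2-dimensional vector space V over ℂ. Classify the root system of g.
A_1

This is sl(2), which has dimension 2^2 - 1 = 3 and rank 2 - 1 = 1 (a Cartan subalgebra is the diagonal traceless matrices). In the classification of classical Lie algebras, the special linear algebra sl(n+1) has type A_n; here n = 1, so the Dynkin diagram is a chain of 1 nodes with single edges (A_1). Hence the type is A_1.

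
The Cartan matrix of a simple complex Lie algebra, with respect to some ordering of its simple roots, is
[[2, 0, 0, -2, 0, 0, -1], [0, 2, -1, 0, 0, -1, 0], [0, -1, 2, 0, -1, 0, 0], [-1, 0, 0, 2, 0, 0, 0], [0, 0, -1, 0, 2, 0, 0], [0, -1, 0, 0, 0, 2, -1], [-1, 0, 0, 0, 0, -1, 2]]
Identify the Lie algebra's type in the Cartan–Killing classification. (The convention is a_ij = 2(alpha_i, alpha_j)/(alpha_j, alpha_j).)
B7

The matrix has rank 7 with 2's on the diagonal. Reading the off-diagonal entries as Dynkin edges (a single edge where a_ij = a_ji = -1; a double or triple edge where a_ij * a_ji = 2 or 3), the diagram is a chain of 7 nodes with a double edge at one end; the terminal node there is the unique short simple root (B_7). One simple-root ordering that puts it in standard form is (alpha_5, alpha_3, alpha_2, alpha_6, alpha_7, alpha_1, alpha_4). So the algebra is type B_7, i.e. so(15).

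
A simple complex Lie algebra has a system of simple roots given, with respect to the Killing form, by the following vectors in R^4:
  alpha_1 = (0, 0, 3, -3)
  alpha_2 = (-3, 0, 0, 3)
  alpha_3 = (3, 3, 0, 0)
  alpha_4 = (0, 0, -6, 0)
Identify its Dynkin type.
C_4 (sp(8))

Compute the Cartan integers a_ij = 2(alpha_i, alpha_j)/(alpha_j, alpha_j); the resulting 4x4 Cartan matrix is
[[2, -1, 0, -1], [-1, 2, -1, 0], [0, -1, 2, 0], [-2, 0, 0, 2]].
The roots have two lengths (squared-length ratio 2:1); the short ones are alpha_{1,2,3}. The associated Dynkin diagram is a chain of 4 nodes with a double edge at one end; the terminal node there is the unique long simple root (C_4), so the type is C_4 (the algebra sp(8)).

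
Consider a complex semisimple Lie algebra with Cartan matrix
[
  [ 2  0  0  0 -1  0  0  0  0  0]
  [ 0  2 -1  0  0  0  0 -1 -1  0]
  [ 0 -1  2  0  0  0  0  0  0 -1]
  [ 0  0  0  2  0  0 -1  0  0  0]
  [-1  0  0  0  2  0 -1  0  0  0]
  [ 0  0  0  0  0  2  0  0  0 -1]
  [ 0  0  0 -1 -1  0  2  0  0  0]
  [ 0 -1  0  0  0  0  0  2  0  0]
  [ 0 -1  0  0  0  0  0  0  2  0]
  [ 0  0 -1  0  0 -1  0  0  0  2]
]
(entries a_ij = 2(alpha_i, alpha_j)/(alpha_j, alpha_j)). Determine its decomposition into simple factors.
A4 ⊕ D6

The diagram associated to this matrix has two connected components: the simple roots {alpha_1, alpha_4, alpha_5, alpha_7} form a chain of 4 nodes with single edges (A_4), and {alpha_2, alpha_3, alpha_6, alpha_8, alpha_9, alpha_10} form a chain of 4 nodes with a fork of two nodes at one end (D_6). A semisimple Lie algebra decomposes uniquely as the direct sum of simple ideals, one per connected component of its Dynkin diagram, so g ≅ A_4 ⊕ D_6 (dimension 24 + 66 = 90).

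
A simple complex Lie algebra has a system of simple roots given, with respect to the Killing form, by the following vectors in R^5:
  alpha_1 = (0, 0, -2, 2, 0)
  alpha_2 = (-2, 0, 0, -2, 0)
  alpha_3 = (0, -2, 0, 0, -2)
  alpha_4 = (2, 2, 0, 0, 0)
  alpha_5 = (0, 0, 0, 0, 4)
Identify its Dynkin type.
C_5 (sp(10))

Compute the Cartan integers a_ij = 2(alpha_i, alpha_j)/(alpha_j, alpha_j); the resulting 5x5 Cartan matrix is
[[2, -1, 0, 0, 0], [-1, 2, 0, -1, 0], [0, 0, 2, -1, -1], [0, -1, -1, 2, 0], [0, 0, -2, 0, 2]].
The roots have two lengths (squared-length ratio 2:1); the short ones are alpha_{1,2,3,4}. The associated Dynkin diagram is a chain of 5 nodes with a double edge at one end; the terminal node there is the unique long simple root (C_5), so the type is C_5 (the algebra sp(10)).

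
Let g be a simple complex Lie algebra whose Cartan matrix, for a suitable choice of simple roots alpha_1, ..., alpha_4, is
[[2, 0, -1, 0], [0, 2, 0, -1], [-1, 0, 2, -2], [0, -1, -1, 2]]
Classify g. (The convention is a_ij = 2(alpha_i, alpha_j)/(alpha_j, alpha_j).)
F_4

The matrix has rank 4 with 2's on the diagonal. Reading the off-diagonal entries as Dynkin edges (a single edge where a_ij = a_ji = -1; a double or triple edge where a_ij * a_ji = 2 or 3), the diagram is a chain of 4 nodes with a double edge between the middle two (F_4). One simple-root ordering that puts it in standard form is (alpha_1, alpha_3, alpha_4, alpha_2). So the algebra is type F_4.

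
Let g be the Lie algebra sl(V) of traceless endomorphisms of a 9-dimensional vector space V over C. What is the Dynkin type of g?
A_8

This is sl(9), which has dimension 9^2 - 1 = 80 and rank 9 - 1 = 8 (a Cartan subalgebra is the diagonal traceless matrices). In the classification of classical Lie algebras, the special linear algebra sl(n+1) has type A_n; here n = 8, so the Dynkin diagram is a chain of 8 nodes with single edges (A_8). Hence the type is A_8.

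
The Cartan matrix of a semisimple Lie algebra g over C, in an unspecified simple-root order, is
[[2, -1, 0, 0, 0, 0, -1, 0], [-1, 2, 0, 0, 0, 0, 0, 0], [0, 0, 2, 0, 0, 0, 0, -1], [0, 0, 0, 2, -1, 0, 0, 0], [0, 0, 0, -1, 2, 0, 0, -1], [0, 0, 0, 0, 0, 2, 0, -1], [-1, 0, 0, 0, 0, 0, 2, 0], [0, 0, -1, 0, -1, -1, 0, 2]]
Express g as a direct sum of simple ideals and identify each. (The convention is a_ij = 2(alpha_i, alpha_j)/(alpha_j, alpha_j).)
A3 + D5

The diagram associated to this matrix has two connected components: the simple roots {alpha_1, alpha_2, alpha_7} form a chain of 3 nodes with single edges (A_3), and {alpha_3, alpha_4, alpha_5, alpha_6, alpha_8} form a chain of 3 nodes with a fork of two nodes at one end (D_5). A semisimple Lie algebra decomposes uniquely as the direct sum of simple ideals, one per connected component of its Dynkin diagram, so g ≅ A_3 ⊕ D_5 (dimension 15 + 45 = 60).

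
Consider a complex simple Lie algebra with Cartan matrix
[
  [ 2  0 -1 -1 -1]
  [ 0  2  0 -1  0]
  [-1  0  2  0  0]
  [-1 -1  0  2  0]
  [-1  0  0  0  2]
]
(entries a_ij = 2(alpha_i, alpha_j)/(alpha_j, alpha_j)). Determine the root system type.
The matrix has rank 5 with 2's on the diagonal. Reading the off-diagonal entries as Dynkin edges (a single edge where a_ij = a_ji = -1; a double or triple edge where a_ij * a_ji = 2 or 3), the diagram is a chain of 3 nodes with a fork of two nodes at one end (D_5). One simple-root ordering that puts it in standard form is (alpha_2, alpha_4, alpha_1, alpha_3, alpha_5). So the algebra is type D_5, i.e. so(10).

D_5 (so(10))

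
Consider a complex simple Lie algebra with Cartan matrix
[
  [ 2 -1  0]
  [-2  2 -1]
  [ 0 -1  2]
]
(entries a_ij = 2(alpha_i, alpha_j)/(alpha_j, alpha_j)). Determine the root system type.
The matrix has rank 3 with 2's on the diagonal. Reading the off-diagonal entries as Dynkin edges (a single edge where a_ij = a_ji = -1; a double or triple edge where a_ij * a_ji = 2 or 3), the diagram is a chain of 3 nodes with a double edge at one end; the terminal node there is the unique short simple root (B_3). One simple-root ordering that puts it in standard form is (alpha_3, alpha_2, alpha_1). So the algebra is type B_3, i.e. so(7).

B_3 (so(7))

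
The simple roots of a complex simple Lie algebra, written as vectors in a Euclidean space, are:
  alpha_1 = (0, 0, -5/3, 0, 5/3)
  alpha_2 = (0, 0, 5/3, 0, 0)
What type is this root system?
B2

Compute the Cartan integers a_ij = 2(alpha_i, alpha_j)/(alpha_j, alpha_j); the resulting 2x2 Cartan matrix is
[[2, -2], [-1, 2]].
The roots have two lengths (squared-length ratio 2:1); the short ones are alpha_{2}. The associated Dynkin diagram is a chain of 2 nodes with a double edge at one end; the terminal node there is the unique short simple root (B_2), so the type is B_2 (the algebra so(5)).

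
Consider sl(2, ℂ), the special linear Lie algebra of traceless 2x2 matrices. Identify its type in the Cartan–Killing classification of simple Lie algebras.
This is sl(2), which has dimension 2^2 - 1 = 3 and rank 2 - 1 = 1 (a Cartan subalgebra is the diagonal traceless matrices). In the classification of classical Lie algebras, the special linear algebra sl(n+1) has type A_n; here n = 1, so the Dynkin diagram is a chain of 1 nodes with single edges (A_1). Hence the type is A_1.

type A_1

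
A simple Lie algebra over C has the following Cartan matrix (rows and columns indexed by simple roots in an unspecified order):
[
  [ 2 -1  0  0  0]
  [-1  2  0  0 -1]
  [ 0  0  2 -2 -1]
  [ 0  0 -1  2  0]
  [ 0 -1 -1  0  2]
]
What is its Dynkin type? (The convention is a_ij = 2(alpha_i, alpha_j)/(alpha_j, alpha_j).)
The matrix has rank 5 with 2's on the diagonal. Reading the off-diagonal entries as Dynkin edges (a single edge where a_ij = a_ji = -1; a double or triple edge where a_ij * a_ji = 2 or 3), the diagram is a chain of 5 nodes with a double edge at one end; the terminal node there is the unique short simple root (B_5). One simple-root ordering that puts it in standard form is (alpha_1, alpha_2, alpha_5, alpha_3, alpha_4). So the algebra is type B_5, i.e. so(11).

B_5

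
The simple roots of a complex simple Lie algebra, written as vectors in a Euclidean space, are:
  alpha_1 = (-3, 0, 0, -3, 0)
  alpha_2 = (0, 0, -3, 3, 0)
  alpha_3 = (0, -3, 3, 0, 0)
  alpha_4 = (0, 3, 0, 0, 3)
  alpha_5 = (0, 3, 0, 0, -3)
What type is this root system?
Compute the Cartan integers a_ij = 2(alpha_i, alpha_j)/(alpha_j, alpha_j); the resulting 5x5 Cartan matrix is
[[2, -1, 0, 0, 0], [-1, 2, -1, 0, 0], [0, -1, 2, -1, -1], [0, 0, -1, 2, 0], [0, 0, -1, 0, 2]].
All simple roots have the same length, so the diagram is simply laced. The associated Dynkin diagram is a chain of 3 nodes with a fork of two nodes at one end (D_5), so the type is D_5 (the algebra so(10)).

type D_5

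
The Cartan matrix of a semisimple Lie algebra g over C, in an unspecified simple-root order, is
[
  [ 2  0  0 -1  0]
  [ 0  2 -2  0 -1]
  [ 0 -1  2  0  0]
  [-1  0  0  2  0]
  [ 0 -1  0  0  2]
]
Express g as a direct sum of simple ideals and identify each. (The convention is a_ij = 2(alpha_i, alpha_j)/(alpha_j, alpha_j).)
The diagram associated to this matrix has two connected components: the simple roots {alpha_1, alpha_4} form a chain of 2 nodes with single edges (A_2), and {alpha_2, alpha_3, alpha_5} form a chain of 3 nodes with a double edge at one end; the terminal node there is the unique short simple root (B_3). A semisimple Lie algebra decomposes uniquely as the direct sum of simple ideals, one per connected component of its Dynkin diagram, so g ≅ A_2 ⊕ B_3 (dimension 8 + 21 = 29).

A_2 ⊕ B_3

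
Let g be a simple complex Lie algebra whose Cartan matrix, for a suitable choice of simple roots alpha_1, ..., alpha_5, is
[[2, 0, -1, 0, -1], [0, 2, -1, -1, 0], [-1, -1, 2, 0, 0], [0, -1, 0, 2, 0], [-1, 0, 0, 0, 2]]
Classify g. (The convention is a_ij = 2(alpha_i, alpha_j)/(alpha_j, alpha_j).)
The matrix has rank 5 with 2's on the diagonal. Reading the off-diagonal entries as Dynkin edges (a single edge where a_ij = a_ji = -1; a double or triple edge where a_ij * a_ji = 2 or 3), the diagram is a chain of 5 nodes with single edges (A_5). One simple-root ordering that puts it in standard form is (alpha_4, alpha_2, alpha_3, alpha_1, alpha_5). So the algebra is type A_5, i.e. sl(6).

A5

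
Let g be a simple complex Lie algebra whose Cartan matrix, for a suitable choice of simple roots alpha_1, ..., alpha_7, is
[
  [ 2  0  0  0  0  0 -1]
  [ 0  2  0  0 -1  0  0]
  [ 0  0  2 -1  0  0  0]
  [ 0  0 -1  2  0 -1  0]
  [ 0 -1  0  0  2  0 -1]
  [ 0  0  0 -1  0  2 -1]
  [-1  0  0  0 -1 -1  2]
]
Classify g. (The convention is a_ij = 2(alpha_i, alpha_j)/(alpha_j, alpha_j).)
E_7

The matrix has rank 7 with 2's on the diagonal. Reading the off-diagonal entries as Dynkin edges (a single edge where a_ij = a_ji = -1; a double or triple edge where a_ij * a_ji = 2 or 3), the diagram is a chain of 6 nodes with one extra node attached to the third node from one end (E_7). One simple-root ordering that puts it in standard form is (alpha_2, alpha_1, alpha_5, alpha_7, alpha_6, alpha_4, alpha_3). So the algebra is type E_7.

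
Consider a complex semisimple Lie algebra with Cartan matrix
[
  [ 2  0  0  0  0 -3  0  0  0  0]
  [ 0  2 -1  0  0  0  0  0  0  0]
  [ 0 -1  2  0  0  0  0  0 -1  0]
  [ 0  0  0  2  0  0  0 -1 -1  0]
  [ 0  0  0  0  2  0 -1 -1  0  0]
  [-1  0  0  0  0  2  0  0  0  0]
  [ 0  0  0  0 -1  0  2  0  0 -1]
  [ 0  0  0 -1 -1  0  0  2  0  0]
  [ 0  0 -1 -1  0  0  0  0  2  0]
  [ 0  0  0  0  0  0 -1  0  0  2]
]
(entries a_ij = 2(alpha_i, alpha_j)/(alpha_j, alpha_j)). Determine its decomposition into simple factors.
type A_8 ⊕ type G_2

The diagram associated to this matrix has two connected components: the simple roots {alpha_2, alpha_3, alpha_4, alpha_5, alpha_7, alpha_8, alpha_9, alpha_10} form a chain of 8 nodes with single edges (A_8), and {alpha_1, alpha_6} form two nodes joined by a triple edge (G_2). A semisimple Lie algebra decomposes uniquely as the direct sum of simple ideals, one per connected component of its Dynkin diagram, so g ≅ A_8 ⊕ G_2 (dimension 80 + 14 = 94).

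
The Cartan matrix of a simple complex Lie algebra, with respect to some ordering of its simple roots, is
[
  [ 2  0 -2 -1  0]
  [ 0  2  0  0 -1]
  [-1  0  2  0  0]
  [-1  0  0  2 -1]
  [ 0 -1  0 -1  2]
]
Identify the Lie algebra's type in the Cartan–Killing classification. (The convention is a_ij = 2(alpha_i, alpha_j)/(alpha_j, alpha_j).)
B_5 (so(11))

The matrix has rank 5 with 2's on the diagonal. Reading the off-diagonal entries as Dynkin edges (a single edge where a_ij = a_ji = -1; a double or triple edge where a_ij * a_ji = 2 or 3), the diagram is a chain of 5 nodes with a double edge at one end; the terminal node there is the unique short simple root (B_5). One simple-root ordering that puts it in standard form is (alpha_2, alpha_5, alpha_4, alpha_1, alpha_3). So the algebra is type B_5, i.e. so(11).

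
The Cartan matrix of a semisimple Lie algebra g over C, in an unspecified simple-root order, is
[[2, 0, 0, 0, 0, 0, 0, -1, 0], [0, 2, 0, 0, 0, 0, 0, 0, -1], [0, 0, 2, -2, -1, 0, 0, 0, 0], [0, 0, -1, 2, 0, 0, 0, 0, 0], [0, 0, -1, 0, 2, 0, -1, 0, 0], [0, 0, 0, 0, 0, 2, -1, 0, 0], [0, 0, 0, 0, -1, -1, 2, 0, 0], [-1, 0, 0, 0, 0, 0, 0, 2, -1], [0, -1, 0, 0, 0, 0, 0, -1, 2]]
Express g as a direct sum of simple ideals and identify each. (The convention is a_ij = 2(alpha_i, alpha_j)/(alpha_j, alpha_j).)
type A_4 ⊕ type B_5

The diagram associated to this matrix has two connected components: the simple roots {alpha_1, alpha_2, alpha_8, alpha_9} form a chain of 4 nodes with single edges (A_4), and {alpha_3, alpha_4, alpha_5, alpha_6, alpha_7} form a chain of 5 nodes with a double edge at one end; the terminal node there is the unique short simple root (B_5). A semisimple Lie algebra decomposes uniquely as the direct sum of simple ideals, one per connected component of its Dynkin diagram, so g ≅ A_4 ⊕ B_5 (dimension 24 + 55 = 79).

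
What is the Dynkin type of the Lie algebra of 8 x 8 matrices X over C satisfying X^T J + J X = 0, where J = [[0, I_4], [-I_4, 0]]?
C_4 (sp(8))

This is sp(8), which has dimension 8(8+1)/2 = 36 and rank 8/2 = 4. In the classification of classical Lie algebras, the symplectic algebra sp(2n) has type C_n; here n = 4, so the Dynkin diagram is a chain of 4 nodes with a double edge at one end; the terminal node there is the unique long simple root (C_4). Hence the type is C_4.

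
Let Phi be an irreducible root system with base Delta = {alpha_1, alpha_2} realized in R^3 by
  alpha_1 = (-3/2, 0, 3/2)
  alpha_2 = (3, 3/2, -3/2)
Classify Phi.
Compute the Cartan integers a_ij = 2(alpha_i, alpha_j)/(alpha_j, alpha_j); the resulting 2x2 Cartan matrix is
[[2, -1], [-3, 2]].
The roots have two lengths (squared-length ratio 3:1); the short ones are alpha_{1}. The associated Dynkin diagram is two nodes joined by a triple edge (G_2), so the type is G_2.

G_2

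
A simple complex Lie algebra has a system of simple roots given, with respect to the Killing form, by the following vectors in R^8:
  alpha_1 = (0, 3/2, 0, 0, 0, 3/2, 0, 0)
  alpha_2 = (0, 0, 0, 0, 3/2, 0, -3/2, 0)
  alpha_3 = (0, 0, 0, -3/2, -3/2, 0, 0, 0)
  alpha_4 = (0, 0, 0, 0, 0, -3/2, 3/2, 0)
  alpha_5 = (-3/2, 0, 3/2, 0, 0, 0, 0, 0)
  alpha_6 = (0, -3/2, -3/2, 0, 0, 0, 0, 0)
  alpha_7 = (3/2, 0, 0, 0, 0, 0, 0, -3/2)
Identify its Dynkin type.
Compute the Cartan integers a_ij = 2(alpha_i, alpha_j)/(alpha_j, alpha_j); the resulting 7x7 Cartan matrix is
[[2, 0, 0, -1, 0, -1, 0], [0, 2, -1, -1, 0, 0, 0], [0, -1, 2, 0, 0, 0, 0], [-1, -1, 0, 2, 0, 0, 0], [0, 0, 0, 0, 2, -1, -1], [-1, 0, 0, 0, -1, 2, 0], [0, 0, 0, 0, -1, 0, 2]].
All simple roots have the same length, so the diagram is simply laced. The associated Dynkin diagram is a chain of 7 nodes with single edges (A_7), so the type is A_7 (the algebra sl(8)).

A7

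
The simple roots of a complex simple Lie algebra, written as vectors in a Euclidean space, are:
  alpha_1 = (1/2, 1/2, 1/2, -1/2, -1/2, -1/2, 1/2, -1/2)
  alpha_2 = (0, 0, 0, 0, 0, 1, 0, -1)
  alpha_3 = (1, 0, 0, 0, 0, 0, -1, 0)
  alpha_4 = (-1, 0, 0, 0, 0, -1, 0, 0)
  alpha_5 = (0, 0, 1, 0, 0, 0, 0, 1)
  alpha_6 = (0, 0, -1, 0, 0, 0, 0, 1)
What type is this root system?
Compute the Cartan integers a_ij = 2(alpha_i, alpha_j)/(alpha_j, alpha_j); the resulting 6x6 Cartan matrix is
[[2, 0, 0, 0, 0, -1], [0, 2, 0, -1, -1, -1], [0, 0, 2, -1, 0, 0], [0, -1, -1, 2, 0, 0], [0, -1, 0, 0, 2, 0], [-1, -1, 0, 0, 0, 2]].
All simple roots have the same length, so the diagram is simply laced. The associated Dynkin diagram is a chain of 5 nodes with one extra node attached to the third node from one end (E_6), so the type is E_6.

E6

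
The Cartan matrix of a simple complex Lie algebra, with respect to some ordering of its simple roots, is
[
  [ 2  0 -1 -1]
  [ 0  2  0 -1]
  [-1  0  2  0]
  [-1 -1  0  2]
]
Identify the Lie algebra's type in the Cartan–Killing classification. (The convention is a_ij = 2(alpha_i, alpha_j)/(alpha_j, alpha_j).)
A4

The matrix has rank 4 with 2's on the diagonal. Reading the off-diagonal entries as Dynkin edges (a single edge where a_ij = a_ji = -1; a double or triple edge where a_ij * a_ji = 2 or 3), the diagram is a chain of 4 nodes with single edges (A_4). One simple-root ordering that puts it in standard form is (alpha_2, alpha_4, alpha_1, alpha_3). So the algebra is type A_4, i.e. sl(5).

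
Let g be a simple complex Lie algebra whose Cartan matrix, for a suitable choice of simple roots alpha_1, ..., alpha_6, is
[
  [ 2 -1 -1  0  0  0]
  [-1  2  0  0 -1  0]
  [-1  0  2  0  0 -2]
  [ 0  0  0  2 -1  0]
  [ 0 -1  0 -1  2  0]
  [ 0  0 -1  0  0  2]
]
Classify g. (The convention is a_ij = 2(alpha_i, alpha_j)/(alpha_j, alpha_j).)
The matrix has rank 6 with 2's on the diagonal. Reading the off-diagonal entries as Dynkin edges (a single edge where a_ij = a_ji = -1; a double or triple edge where a_ij * a_ji = 2 or 3), the diagram is a chain of 6 nodes with a double edge at one end; the terminal node there is the unique short simple root (B_6). One simple-root ordering that puts it in standard form is (alpha_4, alpha_5, alpha_2, alpha_1, alpha_3, alpha_6). So the algebra is type B_6, i.e. so(13).

B_6 (so(13))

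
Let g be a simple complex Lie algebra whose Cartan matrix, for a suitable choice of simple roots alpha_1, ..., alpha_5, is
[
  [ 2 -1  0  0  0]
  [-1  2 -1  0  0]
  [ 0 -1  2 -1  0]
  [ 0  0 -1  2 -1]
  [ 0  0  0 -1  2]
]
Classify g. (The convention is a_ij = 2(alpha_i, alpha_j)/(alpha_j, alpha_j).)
The matrix has rank 5 with 2's on the diagonal. Reading the off-diagonal entries as Dynkin edges (a single edge where a_ij = a_ji = -1; a double or triple edge where a_ij * a_ji = 2 or 3), the diagram is a chain of 5 nodes with single edges (A_5). One simple-root ordering that puts it in standard form is (alpha_5, alpha_4, alpha_3, alpha_2, alpha_1). So the algebra is type A_5, i.e. sl(6).

type A_5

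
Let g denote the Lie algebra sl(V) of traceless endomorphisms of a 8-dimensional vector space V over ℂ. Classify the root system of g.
A_7 (sl(8))

This is sl(8), which has dimension 8^2 - 1 = 63 and rank 8 - 1 = 7 (a Cartan subalgebra is the diagonal traceless matrices). In the classification of classical Lie algebras, the special linear algebra sl(n+1) has type A_n; here n = 7, so the Dynkin diagram is a chain of 7 nodes with single edges (A_7). Hence the type is A_7.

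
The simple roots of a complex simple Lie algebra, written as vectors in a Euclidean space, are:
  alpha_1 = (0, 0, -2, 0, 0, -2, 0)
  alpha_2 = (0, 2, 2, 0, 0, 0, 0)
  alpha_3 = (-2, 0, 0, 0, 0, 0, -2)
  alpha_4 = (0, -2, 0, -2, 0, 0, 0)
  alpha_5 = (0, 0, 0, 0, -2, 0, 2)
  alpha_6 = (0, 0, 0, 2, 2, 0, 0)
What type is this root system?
A6

Compute the Cartan integers a_ij = 2(alpha_i, alpha_j)/(alpha_j, alpha_j); the resulting 6x6 Cartan matrix is
[[2, -1, 0, 0, 0, 0], [-1, 2, 0, -1, 0, 0], [0, 0, 2, 0, -1, 0], [0, -1, 0, 2, 0, -1], [0, 0, -1, 0, 2, -1], [0, 0, 0, -1, -1, 2]].
All simple roots have the same length, so the diagram is simply laced. The associated Dynkin diagram is a chain of 6 nodes with single edges (A_6), so the type is A_6 (the algebra sl(7)).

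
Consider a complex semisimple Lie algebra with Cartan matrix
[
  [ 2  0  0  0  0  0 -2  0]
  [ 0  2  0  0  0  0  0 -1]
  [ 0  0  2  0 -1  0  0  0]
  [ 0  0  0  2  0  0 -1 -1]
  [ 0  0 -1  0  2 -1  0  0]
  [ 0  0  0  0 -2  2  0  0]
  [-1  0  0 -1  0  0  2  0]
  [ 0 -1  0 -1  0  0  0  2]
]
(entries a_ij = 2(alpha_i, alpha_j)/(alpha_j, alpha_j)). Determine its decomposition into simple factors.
The diagram associated to this matrix has two connected components: the simple roots {alpha_3, alpha_5, alpha_6} form a chain of 3 nodes with a double edge at one end; the terminal node there is the unique long simple root (C_3), and {alpha_1, alpha_2, alpha_4, alpha_7, alpha_8} form a chain of 5 nodes with a double edge at one end; the terminal node there is the unique long simple root (C_5). A semisimple Lie algebra decomposes uniquely as the direct sum of simple ideals, one per connected component of its Dynkin diagram, so g ≅ C_3 ⊕ C_5 (dimension 21 + 55 = 76).

type C_3 + type C_5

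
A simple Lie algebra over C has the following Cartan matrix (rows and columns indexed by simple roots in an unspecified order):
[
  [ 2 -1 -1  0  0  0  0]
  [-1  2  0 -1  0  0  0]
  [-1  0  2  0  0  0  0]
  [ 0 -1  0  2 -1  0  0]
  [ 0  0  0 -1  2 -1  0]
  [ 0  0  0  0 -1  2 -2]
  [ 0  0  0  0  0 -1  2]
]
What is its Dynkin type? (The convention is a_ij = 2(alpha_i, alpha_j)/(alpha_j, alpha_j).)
The matrix has rank 7 with 2's on the diagonal. Reading the off-diagonal entries as Dynkin edges (a single edge where a_ij = a_ji = -1; a double or triple edge where a_ij * a_ji = 2 or 3), the diagram is a chain of 7 nodes with a double edge at one end; the terminal node there is the unique short simple root (B_7). One simple-root ordering that puts it in standard form is (alpha_3, alpha_1, alpha_2, alpha_4, alpha_5, alpha_6, alpha_7). So the algebra is type B_7, i.e. so(15).

type B_7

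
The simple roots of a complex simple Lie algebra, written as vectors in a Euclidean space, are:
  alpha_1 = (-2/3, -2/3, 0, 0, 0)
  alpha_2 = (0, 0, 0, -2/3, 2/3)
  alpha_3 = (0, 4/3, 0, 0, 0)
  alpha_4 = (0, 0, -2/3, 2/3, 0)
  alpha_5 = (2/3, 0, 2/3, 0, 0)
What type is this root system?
Compute the Cartan integers a_ij = 2(alpha_i, alpha_j)/(alpha_j, alpha_j); the resulting 5x5 Cartan matrix is
[[2, 0, -1, 0, -1], [0, 2, 0, -1, 0], [-2, 0, 2, 0, 0], [0, -1, 0, 2, -1], [-1, 0, 0, -1, 2]].
The roots have two lengths (squared-length ratio 2:1); the short ones are alpha_{1,2,4,5}. The associated Dynkin diagram is a chain of 5 nodes with a double edge at one end; the terminal node there is the unique long simple root (C_5), so the type is C_5 (the algebra sp(10)).

C_5 (sp(10))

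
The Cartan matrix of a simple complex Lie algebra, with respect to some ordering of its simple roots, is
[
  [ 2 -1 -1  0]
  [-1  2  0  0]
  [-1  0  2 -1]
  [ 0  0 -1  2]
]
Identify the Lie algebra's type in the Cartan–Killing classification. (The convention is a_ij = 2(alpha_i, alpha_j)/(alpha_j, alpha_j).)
A_4

The matrix has rank 4 with 2's on the diagonal. Reading the off-diagonal entries as Dynkin edges (a single edge where a_ij = a_ji = -1; a double or triple edge where a_ij * a_ji = 2 or 3), the diagram is a chain of 4 nodes with single edges (A_4). One simple-root ordering that puts it in standard form is (alpha_2, alpha_1, alpha_3, alpha_4). So the algebra is type A_4, i.e. sl(5).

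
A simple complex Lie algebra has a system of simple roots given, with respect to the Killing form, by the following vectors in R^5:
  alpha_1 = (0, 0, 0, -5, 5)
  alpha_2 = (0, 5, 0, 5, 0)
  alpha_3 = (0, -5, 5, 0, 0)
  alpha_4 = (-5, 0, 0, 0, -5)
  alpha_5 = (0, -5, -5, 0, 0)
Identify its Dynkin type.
D_5

Compute the Cartan integers a_ij = 2(alpha_i, alpha_j)/(alpha_j, alpha_j); the resulting 5x5 Cartan matrix is
[[2, -1, 0, -1, 0], [-1, 2, -1, 0, -1], [0, -1, 2, 0, 0], [-1, 0, 0, 2, 0], [0, -1, 0, 0, 2]].
All simple roots have the same length, so the diagram is simply laced. The associated Dynkin diagram is a chain of 3 nodes with a fork of two nodes at one end (D_5), so the type is D_5 (the algebra so(10)).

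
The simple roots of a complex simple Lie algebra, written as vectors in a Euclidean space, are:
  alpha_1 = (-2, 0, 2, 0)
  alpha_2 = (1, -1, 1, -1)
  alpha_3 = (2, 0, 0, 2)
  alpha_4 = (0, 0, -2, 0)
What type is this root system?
F4

Compute the Cartan integers a_ij = 2(alpha_i, alpha_j)/(alpha_j, alpha_j); the resulting 4x4 Cartan matrix is
[[2, 0, -1, -2], [0, 2, 0, -1], [-1, 0, 2, 0], [-1, -1, 0, 2]].
The roots have two lengths (squared-length ratio 2:1); the short ones are alpha_{2,4}. The associated Dynkin diagram is a chain of 4 nodes with a double edge between the middle two (F_4), so the type is F_4.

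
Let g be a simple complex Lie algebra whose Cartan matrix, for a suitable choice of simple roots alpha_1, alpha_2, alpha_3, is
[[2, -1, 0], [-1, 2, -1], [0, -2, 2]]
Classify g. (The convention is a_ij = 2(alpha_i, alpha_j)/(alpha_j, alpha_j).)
The matrix has rank 3 with 2's on the diagonal. Reading the off-diagonal entries as Dynkin edges (a single edge where a_ij = a_ji = -1; a double or triple edge where a_ij * a_ji = 2 or 3), the diagram is a chain of 3 nodes with a double edge at one end; the terminal node there is the unique long simple root (C_3). One simple-root ordering that puts it in standard form is (alpha_1, alpha_2, alpha_3). So the algebra is type C_3, i.e. sp(6).

C3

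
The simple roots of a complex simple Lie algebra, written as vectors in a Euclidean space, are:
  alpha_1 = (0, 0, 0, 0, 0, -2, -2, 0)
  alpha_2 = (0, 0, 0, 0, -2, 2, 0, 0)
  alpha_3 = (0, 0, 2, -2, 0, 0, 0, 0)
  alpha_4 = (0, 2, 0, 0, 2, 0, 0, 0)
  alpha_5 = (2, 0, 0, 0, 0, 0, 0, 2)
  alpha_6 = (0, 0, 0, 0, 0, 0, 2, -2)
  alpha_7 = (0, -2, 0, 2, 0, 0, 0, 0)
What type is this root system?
A7

Compute the Cartan integers a_ij = 2(alpha_i, alpha_j)/(alpha_j, alpha_j); the resulting 7x7 Cartan matrix is
[[2, -1, 0, 0, 0, -1, 0], [-1, 2, 0, -1, 0, 0, 0], [0, 0, 2, 0, 0, 0, -1], [0, -1, 0, 2, 0, 0, -1], [0, 0, 0, 0, 2, -1, 0], [-1, 0, 0, 0, -1, 2, 0], [0, 0, -1, -1, 0, 0, 2]].
All simple roots have the same length, so the diagram is simply laced. The associated Dynkin diagram is a chain of 7 nodes with single edges (A_7), so the type is A_7 (the algebra sl(8)).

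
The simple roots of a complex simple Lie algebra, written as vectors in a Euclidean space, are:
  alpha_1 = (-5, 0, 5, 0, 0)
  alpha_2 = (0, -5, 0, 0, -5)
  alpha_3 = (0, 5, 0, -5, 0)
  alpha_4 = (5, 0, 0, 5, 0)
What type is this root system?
Compute the Cartan integers a_ij = 2(alpha_i, alpha_j)/(alpha_j, alpha_j); the resulting 4x4 Cartan matrix is
[[2, 0, 0, -1], [0, 2, -1, 0], [0, -1, 2, -1], [-1, 0, -1, 2]].
All simple roots have the same length, so the diagram is simply laced. The associated Dynkin diagram is a chain of 4 nodes with single edges (A_4), so the type is A_4 (the algebra sl(5)).

A_4 (sl(5))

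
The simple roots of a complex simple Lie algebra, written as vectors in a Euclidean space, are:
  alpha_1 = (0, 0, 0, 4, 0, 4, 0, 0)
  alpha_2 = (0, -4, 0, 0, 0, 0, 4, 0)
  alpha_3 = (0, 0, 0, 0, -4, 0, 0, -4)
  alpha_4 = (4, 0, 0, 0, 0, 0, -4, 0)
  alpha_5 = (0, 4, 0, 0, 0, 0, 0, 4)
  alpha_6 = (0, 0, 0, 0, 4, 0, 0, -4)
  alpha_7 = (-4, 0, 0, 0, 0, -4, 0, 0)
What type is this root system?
type D_7

Compute the Cartan integers a_ij = 2(alpha_i, alpha_j)/(alpha_j, alpha_j); the resulting 7x7 Cartan matrix is
[[2, 0, 0, 0, 0, 0, -1], [0, 2, 0, -1, -1, 0, 0], [0, 0, 2, 0, -1, 0, 0], [0, -1, 0, 2, 0, 0, -1], [0, -1, -1, 0, 2, -1, 0], [0, 0, 0, 0, -1, 2, 0], [-1, 0, 0, -1, 0, 0, 2]].
All simple roots have the same length, so the diagram is simply laced. The associated Dynkin diagram is a chain of 5 nodes with a fork of two nodes at one end (D_7), so the type is D_7 (the algebra so(14)).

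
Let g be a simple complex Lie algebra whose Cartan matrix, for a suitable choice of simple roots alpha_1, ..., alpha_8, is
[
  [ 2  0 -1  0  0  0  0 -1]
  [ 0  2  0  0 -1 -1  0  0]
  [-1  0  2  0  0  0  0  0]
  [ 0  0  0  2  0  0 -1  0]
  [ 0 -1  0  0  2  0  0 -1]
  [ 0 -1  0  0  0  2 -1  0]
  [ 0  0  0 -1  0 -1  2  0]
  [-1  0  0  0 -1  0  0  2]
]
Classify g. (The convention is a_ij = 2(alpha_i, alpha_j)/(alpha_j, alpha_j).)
The matrix has rank 8 with 2's on the diagonal. Reading the off-diagonal entries as Dynkin edges (a single edge where a_ij = a_ji = -1; a double or triple edge where a_ij * a_ji = 2 or 3), the diagram is a chain of 8 nodes with single edges (A_8). One simple-root ordering that puts it in standard form is (alpha_3, alpha_1, alpha_8, alpha_5, alpha_2, alpha_6, alpha_7, alpha_4). So the algebra is type A_8, i.e. sl(9).

type A_8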